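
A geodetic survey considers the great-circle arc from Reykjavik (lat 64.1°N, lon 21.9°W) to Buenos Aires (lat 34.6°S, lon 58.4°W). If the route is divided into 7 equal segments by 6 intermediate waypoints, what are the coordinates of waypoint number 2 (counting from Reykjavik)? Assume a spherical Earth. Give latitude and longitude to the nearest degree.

≈ lat 37°N, lon 40°W

Write both endpoints as unit vectors p₁, p₂ with components (cos φ cos λ, cos φ sin λ, sin φ).
The central angle between the endpoints is δ = arccos(p₁·p₂) ≈ 1.794 rad (102.8°).
Interpolate at f = 2/7 with slerp weights a = sin((1−f)δ)/sin δ ≈ 0.983, b = sin(fδ)/sin δ ≈ 0.503.
p = a·p₁ + b·p₂ ≈ (0.615, -0.513, 0.599); φ = arcsin(p_z) ≈ 36.77°, λ = atan2(p_y, p_x) ≈ -39.81°.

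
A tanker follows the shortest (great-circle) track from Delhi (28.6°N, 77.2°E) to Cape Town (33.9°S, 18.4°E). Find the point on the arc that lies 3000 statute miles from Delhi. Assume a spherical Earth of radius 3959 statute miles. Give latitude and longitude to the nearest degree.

≈ (4°S, 48°E)

Convert each endpoint to a unit vector on the sphere (x = cos φ cos λ, y = cos φ sin λ, z = sin φ).
The central angle between the endpoints is δ = arccos(p₁·p₂) ≈ 1.460 rad (83.7°). The total great-circle distance is δ·R ≈ 1.460 × 3959 ≈ 5780 mi, so the target fraction is f = 3000/5780 ≈ 0.519.
Interpolate at f ≈ 0.519 with slerp weights a = sin((1−f)δ)/sin δ ≈ 0.650, b = sin(fδ)/sin δ ≈ 0.692.
p = a·p₁ + b·p₂ ≈ (0.671, 0.738, -0.075); φ = arcsin(p_z) ≈ -4.28°, λ = atan2(p_y, p_x) ≈ 47.71°.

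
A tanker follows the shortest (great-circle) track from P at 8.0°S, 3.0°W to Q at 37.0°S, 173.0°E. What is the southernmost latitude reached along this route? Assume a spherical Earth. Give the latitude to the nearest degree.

The great circle lies in the plane with unit normal n̂ = (p₁ × p₂)/|p₁ × p₂|.
Here n̂_z ≈ +0.078; the vertex latitude is φ_max = arccos|n̂_z| ≈ 85.5°.
Check via Clairaut: cos φ_max = |cos φ₁| · sin C = cos(8.0°)·sin(175.5°) ≈ 0.078, again giving ≈ 85.5°.

≈ 86°S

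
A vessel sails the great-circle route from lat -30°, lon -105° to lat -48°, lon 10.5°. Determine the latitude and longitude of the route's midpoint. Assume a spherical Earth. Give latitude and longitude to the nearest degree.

From cos δ = sin φ₁ sin φ₂ + cos φ₁ cos φ₂ cos Δλ, the central angle is δ ≈ 1.448 rad (83.0°).
Interpolate at f = 1/2 with slerp weights a = sin((1−f)δ)/sin δ ≈ 0.668, b = sin(fδ)/sin δ ≈ 0.668.
p = a·p₁ + b·p₂ ≈ (0.290, -0.477, -0.830); φ = arcsin(p_z) ≈ -56.08°, λ = atan2(p_y, p_x) ≈ -58.74°.

≈ lat -56°, lon -59°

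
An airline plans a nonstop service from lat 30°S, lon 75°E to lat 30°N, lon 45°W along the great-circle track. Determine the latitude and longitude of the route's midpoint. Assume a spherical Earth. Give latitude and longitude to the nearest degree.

≈ lat 0°N, lon 15°E

Convert each endpoint to a unit vector on the sphere (x = cos φ cos λ, y = cos φ sin λ, z = sin φ).
The central angle between the endpoints is δ = arccos(p₁·p₂) ≈ 2.246 rad (128.7°).
Interpolate at f = 1/2 with slerp weights a = sin((1−f)δ)/sin δ ≈ 1.155, b = sin(fδ)/sin δ ≈ 1.155.
p = a·p₁ + b·p₂ ≈ (0.966, 0.259, 0.000); φ = arcsin(p_z) ≈ 0.00°, λ = atan2(p_y, p_x) ≈ 15.00°.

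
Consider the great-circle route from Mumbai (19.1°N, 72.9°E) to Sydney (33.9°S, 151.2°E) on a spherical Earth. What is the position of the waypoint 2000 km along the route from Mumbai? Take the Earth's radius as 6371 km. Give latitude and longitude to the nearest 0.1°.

≈ 8.1°N, 87.6°E

Write both endpoints as unit vectors p₁, p₂ with components (cos φ cos λ, cos φ sin λ, sin φ).
The central angle between the endpoints is δ = arccos(p₁·p₂) ≈ 1.594 rad (91.3°). The total great-circle distance is δ·R ≈ 1.594 × 6371 ≈ 10157 km, so the target fraction is f = 2000/10157 ≈ 0.197.
Interpolate at f ≈ 0.197 with slerp weights a = sin((1−f)δ)/sin δ ≈ 0.958, b = sin(fδ)/sin δ ≈ 0.309.
p = a·p₁ + b·p₂ ≈ (0.042, 0.989, 0.141); φ = arcsin(p_z) ≈ 8.12°, λ = atan2(p_y, p_x) ≈ 87.59°.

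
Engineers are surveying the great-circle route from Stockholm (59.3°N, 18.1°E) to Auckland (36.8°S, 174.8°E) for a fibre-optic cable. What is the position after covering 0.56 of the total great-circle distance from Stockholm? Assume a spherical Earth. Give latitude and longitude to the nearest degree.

Convert each endpoint to a unit vector on the sphere (x = cos φ cos λ, y = cos φ sin λ, z = sin φ).
The central angle between the endpoints is δ = arccos(p₁·p₂) ≈ 2.669 rad (152.9°).
Interpolate at f = 0.56 with slerp weights a = sin((1−f)δ)/sin δ ≈ 2.028, b = sin(fδ)/sin δ ≈ 2.192.
p = a·p₁ + b·p₂ ≈ (-0.764, 0.481, 0.431); φ = arcsin(p_z) ≈ 25.51°, λ = atan2(p_y, p_x) ≈ 147.82°.

≈ (26°N, 148°E)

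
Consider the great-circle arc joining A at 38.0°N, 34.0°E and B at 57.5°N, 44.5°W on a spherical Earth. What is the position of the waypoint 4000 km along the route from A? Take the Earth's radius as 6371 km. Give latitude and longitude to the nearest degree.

≈ 58°N, 13°W

Convert each endpoint to a unit vector on the sphere (x = cos φ cos λ, y = cos φ sin λ, z = sin φ).
The central angle between the endpoints is δ = arccos(p₁·p₂) ≈ 0.923 rad (52.9°). The total great-circle distance is δ·R ≈ 0.923 × 6371 ≈ 5879 km, so the target fraction is f = 4000/5879 ≈ 0.680.
Interpolate at f ≈ 0.680 with slerp weights a = sin((1−f)δ)/sin δ ≈ 0.365, b = sin(fδ)/sin δ ≈ 0.737.
p = a·p₁ + b·p₂ ≈ (0.521, -0.117, 0.846); φ = arcsin(p_z) ≈ 57.76°, λ = atan2(p_y, p_x) ≈ -12.65°.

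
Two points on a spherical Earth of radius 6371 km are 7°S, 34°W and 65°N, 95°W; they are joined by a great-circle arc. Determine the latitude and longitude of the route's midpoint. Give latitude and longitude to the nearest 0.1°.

≈ 32.0°N, 51.2°W

Convert each endpoint to a unit vector on the sphere (x = cos φ cos λ, y = cos φ sin λ, z = sin φ).
The central angle between the endpoints is δ = arccos(p₁·p₂) ≈ 1.478 rad (84.7°).
Interpolate at f = 1/2 with slerp weights a = sin((1−f)δ)/sin δ ≈ 0.676, b = sin(fδ)/sin δ ≈ 0.676.
p = a·p₁ + b·p₂ ≈ (0.532, -0.660, 0.531); φ = arcsin(p_z) ≈ 32.04°, λ = atan2(p_y, p_x) ≈ -51.15°.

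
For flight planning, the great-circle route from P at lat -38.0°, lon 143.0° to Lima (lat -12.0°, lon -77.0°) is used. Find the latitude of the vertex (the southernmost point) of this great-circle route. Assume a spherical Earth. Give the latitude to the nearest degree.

The great circle lies in the plane with unit normal n̂ = (p₁ × p₂)/|p₁ × p₂|.
Here n̂_z ≈ +0.559; the vertex latitude is φ_max = arccos|n̂_z| ≈ 56.0°.
Check via Clairaut: cos φ_max = |cos φ₁| · sin C = cos(38.0°)·sin(134.8°) ≈ 0.559, again giving ≈ 56.0°.

≈ -56°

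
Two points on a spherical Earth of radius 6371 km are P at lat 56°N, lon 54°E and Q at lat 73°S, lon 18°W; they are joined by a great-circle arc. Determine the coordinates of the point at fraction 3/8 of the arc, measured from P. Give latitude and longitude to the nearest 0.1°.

Convert each endpoint to a unit vector on the sphere (x = cos φ cos λ, y = cos φ sin λ, z = sin φ).
The central angle between the endpoints is δ = arccos(p₁·p₂) ≈ 2.407 rad (137.9°).
Interpolate at f = 3/8 with slerp weights a = sin((1−f)δ)/sin δ ≈ 1.489, b = sin(fδ)/sin δ ≈ 1.172.
p = a·p₁ + b·p₂ ≈ (0.815, 0.568, 0.114); φ = arcsin(p_z) ≈ 6.56°, λ = atan2(p_y, p_x) ≈ 34.86°.

≈ lat 6.6°N, lon 34.9°E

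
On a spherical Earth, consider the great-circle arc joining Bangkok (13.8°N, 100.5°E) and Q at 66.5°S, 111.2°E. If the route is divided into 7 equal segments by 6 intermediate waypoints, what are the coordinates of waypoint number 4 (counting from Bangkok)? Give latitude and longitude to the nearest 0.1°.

Convert each endpoint to a unit vector on the sphere (x = cos φ cos λ, y = cos φ sin λ, z = sin φ).
The central angle between the endpoints is δ = arccos(p₁·p₂) ≈ 1.408 rad (80.7°).
Interpolate at f = 4/7 with slerp weights a = sin((1−f)δ)/sin δ ≈ 0.575, b = sin(fδ)/sin δ ≈ 0.730.
p = a·p₁ + b·p₂ ≈ (-0.207, 0.821, -0.533); φ = arcsin(p_z) ≈ -32.18°, λ = atan2(p_y, p_x) ≈ 104.16°.

≈ 32.2°S, 104.2°E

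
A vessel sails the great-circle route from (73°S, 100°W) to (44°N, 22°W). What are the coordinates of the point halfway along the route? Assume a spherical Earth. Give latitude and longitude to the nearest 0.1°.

≈ (17.5°S, 42.1°W)

Write both endpoints as unit vectors p₁, p₂ with components (cos φ cos λ, cos φ sin λ, sin φ).
The central angle between the endpoints is δ = arccos(p₁·p₂) ≈ 2.240 rad (128.4°).
Interpolate at f = 1/2 with slerp weights a = sin((1−f)δ)/sin δ ≈ 1.148, b = sin(fδ)/sin δ ≈ 1.148.
p = a·p₁ + b·p₂ ≈ (0.707, -0.640, -0.300); φ = arcsin(p_z) ≈ -17.48°, λ = atan2(p_y, p_x) ≈ -42.13°.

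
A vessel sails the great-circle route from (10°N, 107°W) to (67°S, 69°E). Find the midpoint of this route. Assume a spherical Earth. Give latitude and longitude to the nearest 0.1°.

Convert each endpoint to a unit vector on the sphere (x = cos φ cos λ, y = cos φ sin λ, z = sin φ).
The central angle between the endpoints is δ = arccos(p₁·p₂) ≈ 2.146 rad (122.9°).
Interpolate at f = 1/2 with slerp weights a = sin((1−f)δ)/sin δ ≈ 1.047, b = sin(fδ)/sin δ ≈ 1.047.
p = a·p₁ + b·p₂ ≈ (-0.155, -0.604, -0.782); φ = arcsin(p_z) ≈ -51.43°, λ = atan2(p_y, p_x) ≈ -104.38°.

≈ (51.4°S, 104.4°W)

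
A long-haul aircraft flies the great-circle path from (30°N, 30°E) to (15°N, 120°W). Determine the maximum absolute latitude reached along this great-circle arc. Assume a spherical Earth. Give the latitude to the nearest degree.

The great circle lies in the plane with unit normal n̂ = (p₁ × p₂)/|p₁ × p₂|.
Here n̂_z ≈ -0.520; the vertex latitude is φ_max = arccos|n̂_z| ≈ 58.6°.
Check via Clairaut: cos φ_max = |cos φ₁| · sin C = cos(30.0°)·sin(36.9°) ≈ 0.520, again giving ≈ 58.6°.

≈ 59°N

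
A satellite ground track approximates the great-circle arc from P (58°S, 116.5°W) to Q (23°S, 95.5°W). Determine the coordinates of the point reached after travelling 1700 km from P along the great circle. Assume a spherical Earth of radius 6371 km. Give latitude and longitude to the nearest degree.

From cos δ = sin φ₁ sin φ₂ + cos φ₁ cos φ₂ cos Δλ, the central angle is δ ≈ 0.665 rad (38.1°). The total great-circle distance is δ·R ≈ 0.665 × 6371 ≈ 4238 km, so the target fraction is f = 1700/4238 ≈ 0.401.
Interpolate at f ≈ 0.401 with slerp weights a = sin((1−f)δ)/sin δ ≈ 0.629, b = sin(fδ)/sin δ ≈ 0.427.
p = a·p₁ + b·p₂ ≈ (-0.186, -0.689, -0.700); φ = arcsin(p_z) ≈ -44.42°, λ = atan2(p_y, p_x) ≈ -105.12°.

≈ (44°S, 105°W)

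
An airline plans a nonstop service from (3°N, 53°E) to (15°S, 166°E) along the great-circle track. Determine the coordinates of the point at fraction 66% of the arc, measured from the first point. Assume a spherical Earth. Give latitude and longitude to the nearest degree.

≈ (14°S, 126°E)

From cos δ = sin φ₁ sin φ₂ + cos φ₁ cos φ₂ cos Δλ, the central angle is δ ≈ 1.972 rad (113.0°).
Interpolate at f = 0.66 with slerp weights a = sin((1−f)δ)/sin δ ≈ 0.675, b = sin(fδ)/sin δ ≈ 1.047.
p = a·p₁ + b·p₂ ≈ (-0.576, 0.783, -0.236); φ = arcsin(p_z) ≈ -13.63°, λ = atan2(p_y, p_x) ≈ 126.33°.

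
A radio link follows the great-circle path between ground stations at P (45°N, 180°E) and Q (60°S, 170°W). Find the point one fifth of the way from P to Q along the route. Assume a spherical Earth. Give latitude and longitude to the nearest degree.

Write both endpoints as unit vectors p₁, p₂ with components (cos φ cos λ, cos φ sin λ, sin φ).
The central angle between the endpoints is δ = arccos(p₁·p₂) ≈ 1.838 rad (105.3°).
Interpolate at f = 1/5 with slerp weights a = sin((1−f)δ)/sin δ ≈ 1.032, b = sin(fδ)/sin δ ≈ 0.373.
p = a·p₁ + b·p₂ ≈ (-0.913, -0.032, 0.407); φ = arcsin(p_z) ≈ 24.00°, λ = atan2(p_y, p_x) ≈ -177.97°.

≈ (24°N, 178°W)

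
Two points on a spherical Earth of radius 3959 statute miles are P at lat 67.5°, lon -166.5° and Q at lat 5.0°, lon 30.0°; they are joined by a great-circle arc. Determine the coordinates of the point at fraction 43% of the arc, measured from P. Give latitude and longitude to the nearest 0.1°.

≈ lat 65.0°, lon 43.5°

Write both endpoints as unit vectors p₁, p₂ with components (cos φ cos λ, cos φ sin λ, sin φ).
The central angle between the endpoints is δ = arccos(p₁·p₂) ≈ 1.860 rad (106.6°).
Interpolate at f = 0.43 with slerp weights a = sin((1−f)δ)/sin δ ≈ 0.910, b = sin(fδ)/sin δ ≈ 0.748.
p = a·p₁ + b·p₂ ≈ (0.307, 0.291, 0.906); φ = arcsin(p_z) ≈ 64.97°, λ = atan2(p_y, p_x) ≈ 43.52°.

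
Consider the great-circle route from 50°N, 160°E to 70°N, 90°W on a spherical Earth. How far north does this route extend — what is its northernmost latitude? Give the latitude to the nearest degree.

≈ 74°N

The great circle lies in the plane with unit normal n̂ = (p₁ × p₂)/|p₁ × p₂|.
Here n̂_z ≈ +0.270; the vertex latitude is φ_max = arccos|n̂_z| ≈ 74.3°.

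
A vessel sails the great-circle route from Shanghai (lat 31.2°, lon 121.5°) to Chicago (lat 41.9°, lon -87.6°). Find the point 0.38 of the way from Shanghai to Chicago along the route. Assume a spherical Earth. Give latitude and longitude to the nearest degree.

From cos δ = sin φ₁ sin φ₂ + cos φ₁ cos φ₂ cos Δλ, the central angle is δ ≈ 1.783 rad (102.1°).
Interpolate at f = 0.38 with slerp weights a = sin((1−f)δ)/sin δ ≈ 0.914, b = sin(fδ)/sin δ ≈ 0.641.
p = a·p₁ + b·p₂ ≈ (-0.389, 0.190, 0.902); φ = arcsin(p_z) ≈ 64.38°, λ = atan2(p_y, p_x) ≈ 153.96°.

≈ lat 64°, lon 154°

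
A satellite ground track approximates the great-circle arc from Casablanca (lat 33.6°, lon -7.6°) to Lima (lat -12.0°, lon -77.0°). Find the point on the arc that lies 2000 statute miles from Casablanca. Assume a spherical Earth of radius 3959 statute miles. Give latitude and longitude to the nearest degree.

Convert each endpoint to a unit vector on the sphere (x = cos φ cos λ, y = cos φ sin λ, z = sin φ).
The central angle between the endpoints is δ = arccos(p₁·p₂) ≈ 1.398 rad (80.1°). The total great-circle distance is δ·R ≈ 1.398 × 3959 ≈ 5536 mi, so the target fraction is f = 2000/5536 ≈ 0.361.
Interpolate at f ≈ 0.361 with slerp weights a = sin((1−f)δ)/sin δ ≈ 0.791, b = sin(fδ)/sin δ ≈ 0.491.
p = a·p₁ + b·p₂ ≈ (0.761, -0.555, 0.335); φ = arcsin(p_z) ≈ 19.60°, λ = atan2(p_y, p_x) ≈ -36.12°.

≈ lat 20°, lon -36°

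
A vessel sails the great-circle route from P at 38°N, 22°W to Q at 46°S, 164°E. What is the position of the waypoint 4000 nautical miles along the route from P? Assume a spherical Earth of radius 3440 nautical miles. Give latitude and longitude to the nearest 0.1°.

≈ 23.5°S, 49.2°W

Convert each endpoint to a unit vector on the sphere (x = cos φ cos λ, y = cos φ sin λ, z = sin φ).
The central angle between the endpoints is δ = arccos(p₁·p₂) ≈ 2.982 rad (170.8°). The total great-circle distance is δ·R ≈ 2.982 × 3440 ≈ 10258 nmi, so the target fraction is f = 4000/10258 ≈ 0.390.
Interpolate at f ≈ 0.390 with slerp weights a = sin((1−f)δ)/sin δ ≈ 6.094, b = sin(fδ)/sin δ ≈ 5.771.
p = a·p₁ + b·p₂ ≈ (0.599, -0.694, -0.399); φ = arcsin(p_z) ≈ -23.53°, λ = atan2(p_y, p_x) ≈ -49.20°.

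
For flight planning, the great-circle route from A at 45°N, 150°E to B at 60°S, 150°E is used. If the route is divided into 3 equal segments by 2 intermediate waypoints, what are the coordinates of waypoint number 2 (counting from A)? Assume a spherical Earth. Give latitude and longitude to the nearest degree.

≈ 25°S, 150°E

From cos δ = sin φ₁ sin φ₂ + cos φ₁ cos φ₂ cos Δλ, the central angle is δ ≈ 1.833 rad (105.0°).
Interpolate at f = 2/3 with slerp weights a = sin((1−f)δ)/sin δ ≈ 0.594, b = sin(fδ)/sin δ ≈ 0.973.
p = a·p₁ + b·p₂ ≈ (-0.785, 0.453, -0.423); φ = arcsin(p_z) ≈ -25.00°, λ = atan2(p_y, p_x) ≈ 150.00°.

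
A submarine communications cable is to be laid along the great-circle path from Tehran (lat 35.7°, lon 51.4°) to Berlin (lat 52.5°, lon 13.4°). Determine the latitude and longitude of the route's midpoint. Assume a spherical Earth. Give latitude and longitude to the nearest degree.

≈ lat 46°, lon 35°

Convert each endpoint to a unit vector on the sphere (x = cos φ cos λ, y = cos φ sin λ, z = sin φ).
The central angle between the endpoints is δ = arccos(p₁·p₂) ≈ 0.550 rad (31.5°).
Interpolate at f = 1/2 with slerp weights a = sin((1−f)δ)/sin δ ≈ 0.520, b = sin(fδ)/sin δ ≈ 0.520.
p = a·p₁ + b·p₂ ≈ (0.571, 0.403, 0.715); φ = arcsin(p_z) ≈ 45.67°, λ = atan2(p_y, p_x) ≈ 35.22°.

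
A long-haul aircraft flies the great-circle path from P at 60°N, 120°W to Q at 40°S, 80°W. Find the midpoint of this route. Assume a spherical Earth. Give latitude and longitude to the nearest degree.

Convert each endpoint to a unit vector on the sphere (x = cos φ cos λ, y = cos φ sin λ, z = sin φ).
The central angle between the endpoints is δ = arccos(p₁·p₂) ≈ 1.837 rad (105.3°).
Interpolate at f = 1/2 with slerp weights a = sin((1−f)δ)/sin δ ≈ 0.824, b = sin(fδ)/sin δ ≈ 0.824.
p = a·p₁ + b·p₂ ≈ (-0.096, -0.978, 0.184); φ = arcsin(p_z) ≈ 10.60°, λ = atan2(p_y, p_x) ≈ -95.63°.

≈ 11°N, 96°W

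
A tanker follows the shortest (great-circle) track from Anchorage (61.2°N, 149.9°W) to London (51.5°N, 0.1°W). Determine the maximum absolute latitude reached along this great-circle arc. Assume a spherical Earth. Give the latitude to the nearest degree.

The great circle lies in the plane with unit normal n̂ = (p₁ × p₂)/|p₁ × p₂|.
Here n̂_z ≈ +0.167; the vertex latitude is φ_max = arccos|n̂_z| ≈ 80.4°.
Check via Clairaut: cos φ_max = |cos φ₁| · sin C = cos(61.2°)·sin(20.3°) ≈ 0.167, again giving ≈ 80.4°.

≈ 80°N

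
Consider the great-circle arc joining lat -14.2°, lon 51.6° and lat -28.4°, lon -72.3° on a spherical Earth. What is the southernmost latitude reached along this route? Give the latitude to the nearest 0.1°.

The great circle lies in the plane with unit normal n̂ = (p₁ × p₂)/|p₁ × p₂|.
Here n̂_z ≈ -0.758; the vertex latitude is φ_max = arccos|n̂_z| ≈ 40.7°.
Check via Clairaut: cos φ_max = |cos φ₁| · sin C = cos(14.2°)·sin(128.5°) ≈ 0.758, again giving ≈ 40.7°.

≈ -40.7°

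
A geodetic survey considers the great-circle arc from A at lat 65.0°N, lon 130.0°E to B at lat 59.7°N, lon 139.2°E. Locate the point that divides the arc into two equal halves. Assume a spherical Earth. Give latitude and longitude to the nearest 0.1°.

≈ lat 62.4°N, lon 135.0°E

Convert each endpoint to a unit vector on the sphere (x = cos φ cos λ, y = cos φ sin λ, z = sin φ).
The central angle between the endpoints is δ = arccos(p₁·p₂) ≈ 0.119 rad (6.8°).
Interpolate at f = 1/2 with slerp weights a = sin((1−f)δ)/sin δ ≈ 0.501, b = sin(fδ)/sin δ ≈ 0.501.
p = a·p₁ + b·p₂ ≈ (-0.327, 0.327, 0.886); φ = arcsin(p_z) ≈ 62.43°, λ = atan2(p_y, p_x) ≈ 135.01°.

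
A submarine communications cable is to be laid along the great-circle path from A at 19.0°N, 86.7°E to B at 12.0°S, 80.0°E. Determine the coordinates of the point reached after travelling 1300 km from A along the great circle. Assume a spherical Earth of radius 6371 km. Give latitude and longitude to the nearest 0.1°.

≈ 7.6°N, 84.2°E

Write both endpoints as unit vectors p₁, p₂ with components (cos φ cos λ, cos φ sin λ, sin φ).
The central angle between the endpoints is δ = arccos(p₁·p₂) ≈ 0.553 rad (31.7°). The total great-circle distance is δ·R ≈ 0.553 × 6371 ≈ 3524 km, so the target fraction is f = 1300/3524 ≈ 0.369.
Interpolate at f ≈ 0.369 with slerp weights a = sin((1−f)δ)/sin δ ≈ 0.651, b = sin(fδ)/sin δ ≈ 0.386.
p = a·p₁ + b·p₂ ≈ (0.101, 0.986, 0.132); φ = arcsin(p_z) ≈ 7.57°, λ = atan2(p_y, p_x) ≈ 84.16°.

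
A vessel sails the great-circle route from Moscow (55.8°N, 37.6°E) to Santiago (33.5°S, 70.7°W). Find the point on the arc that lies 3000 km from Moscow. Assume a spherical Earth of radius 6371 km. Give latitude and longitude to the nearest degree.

The haversine formula gives a central angle δ ≈ 2.219 rad (127.1°) between the endpoints. The total great-circle distance is δ·R ≈ 2.219 × 6371 ≈ 14137 km, so the target fraction is f = 3000/14137 ≈ 0.212.
Interpolate at f ≈ 0.212 with slerp weights a = sin((1−f)δ)/sin δ ≈ 1.235, b = sin(fδ)/sin δ ≈ 0.569.
p = a·p₁ + b·p₂ ≈ (0.707, -0.024, 0.707); φ = arcsin(p_z) ≈ 45.00°, λ = atan2(p_y, p_x) ≈ -1.98°.

≈ 45°N, 2°W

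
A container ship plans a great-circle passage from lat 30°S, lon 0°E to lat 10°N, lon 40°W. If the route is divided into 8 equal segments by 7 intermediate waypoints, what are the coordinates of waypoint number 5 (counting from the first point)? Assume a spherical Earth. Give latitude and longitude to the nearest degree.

≈ lat 5°S, lon 26°W

Convert each endpoint to a unit vector on the sphere (x = cos φ cos λ, y = cos φ sin λ, z = sin φ).
The central angle between the endpoints is δ = arccos(p₁·p₂) ≈ 0.969 rad (55.5°).
Interpolate at f = 5/8 with slerp weights a = sin((1−f)δ)/sin δ ≈ 0.431, b = sin(fδ)/sin δ ≈ 0.691.
p = a·p₁ + b·p₂ ≈ (0.894, -0.437, -0.096); φ = arcsin(p_z) ≈ -5.49°, λ = atan2(p_y, p_x) ≈ -26.05°.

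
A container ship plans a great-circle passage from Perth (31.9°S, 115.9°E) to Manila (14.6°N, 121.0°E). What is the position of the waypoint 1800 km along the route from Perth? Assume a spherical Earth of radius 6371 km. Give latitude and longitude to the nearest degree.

Convert each endpoint to a unit vector on the sphere (x = cos φ cos λ, y = cos φ sin λ, z = sin φ).
The central angle between the endpoints is δ = arccos(p₁·p₂) ≈ 0.816 rad (46.8°). The total great-circle distance is δ·R ≈ 0.816 × 6371 ≈ 5199 km, so the target fraction is f = 1800/5199 ≈ 0.346.
Interpolate at f ≈ 0.346 with slerp weights a = sin((1−f)δ)/sin δ ≈ 0.698, b = sin(fδ)/sin δ ≈ 0.383.
p = a·p₁ + b·p₂ ≈ (-0.450, 0.851, -0.272); φ = arcsin(p_z) ≈ -15.81°, λ = atan2(p_y, p_x) ≈ 117.86°.

≈ 16°S, 118°E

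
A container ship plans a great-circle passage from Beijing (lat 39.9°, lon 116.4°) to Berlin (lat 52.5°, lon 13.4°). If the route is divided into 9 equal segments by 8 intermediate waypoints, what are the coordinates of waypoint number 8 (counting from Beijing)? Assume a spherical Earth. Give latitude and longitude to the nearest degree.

≈ lat 56°, lon 24°

From cos δ = sin φ₁ sin φ₂ + cos φ₁ cos φ₂ cos Δλ, the central angle is δ ≈ 1.155 rad (66.2°).
Interpolate at f = 8/9 with slerp weights a = sin((1−f)δ)/sin δ ≈ 0.140, b = sin(fδ)/sin δ ≈ 0.935.
p = a·p₁ + b·p₂ ≈ (0.506, 0.228, 0.832); φ = arcsin(p_z) ≈ 56.28°, λ = atan2(p_y, p_x) ≈ 24.26°.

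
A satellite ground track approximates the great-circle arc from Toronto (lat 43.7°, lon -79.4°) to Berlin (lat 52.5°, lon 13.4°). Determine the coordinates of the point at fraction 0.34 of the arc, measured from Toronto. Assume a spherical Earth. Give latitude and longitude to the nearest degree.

≈ lat 55°, lon -54°

Write both endpoints as unit vectors p₁, p₂ with components (cos φ cos λ, cos φ sin λ, sin φ).
The central angle between the endpoints is δ = arccos(p₁·p₂) ≈ 1.016 rad (58.2°).
Interpolate at f = 0.34 with slerp weights a = sin((1−f)δ)/sin δ ≈ 0.731, b = sin(fδ)/sin δ ≈ 0.398.
p = a·p₁ + b·p₂ ≈ (0.333, -0.463, 0.821); φ = arcsin(p_z) ≈ 55.20°, λ = atan2(p_y, p_x) ≈ -54.28°.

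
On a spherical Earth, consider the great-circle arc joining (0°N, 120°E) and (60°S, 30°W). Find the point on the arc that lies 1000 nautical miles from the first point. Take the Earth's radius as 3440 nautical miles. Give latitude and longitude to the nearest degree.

≈ (16°S, 115°E)

Convert each endpoint to a unit vector on the sphere (x = cos φ cos λ, y = cos φ sin λ, z = sin φ).
The central angle between the endpoints is δ = arccos(p₁·p₂) ≈ 2.019 rad (115.7°). The total great-circle distance is δ·R ≈ 2.019 × 3440 ≈ 6944 nmi, so the target fraction is f = 1000/6944 ≈ 0.144.
Interpolate at f ≈ 0.144 with slerp weights a = sin((1−f)δ)/sin δ ≈ 1.096, b = sin(fδ)/sin δ ≈ 0.318.
p = a·p₁ + b·p₂ ≈ (-0.410, 0.869, -0.275); φ = arcsin(p_z) ≈ -15.98°, λ = atan2(p_y, p_x) ≈ 115.26°.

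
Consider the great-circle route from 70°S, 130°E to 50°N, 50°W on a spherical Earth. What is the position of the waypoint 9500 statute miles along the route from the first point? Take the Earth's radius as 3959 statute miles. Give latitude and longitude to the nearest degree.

≈ 27°N, 50°W

From cos δ = sin φ₁ sin φ₂ + cos φ₁ cos φ₂ cos Δλ, the central angle is δ ≈ 2.793 rad (160.0°). The total great-circle distance is δ·R ≈ 2.793 × 3959 ≈ 11056 mi, so the target fraction is f = 9500/11056 ≈ 0.859.
Interpolate at f ≈ 0.859 with slerp weights a = sin((1−f)δ)/sin δ ≈ 1.120, b = sin(fδ)/sin δ ≈ 1.976.
p = a·p₁ + b·p₂ ≈ (0.570, -0.680, 0.462); φ = arcsin(p_z) ≈ 27.49°, λ = atan2(p_y, p_x) ≈ -50.00°.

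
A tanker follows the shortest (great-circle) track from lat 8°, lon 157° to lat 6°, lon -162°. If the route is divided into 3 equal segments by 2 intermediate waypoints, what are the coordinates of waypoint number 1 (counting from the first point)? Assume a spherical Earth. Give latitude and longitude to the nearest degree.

≈ lat 8°, lon 171°

From cos δ = sin φ₁ sin φ₂ + cos φ₁ cos φ₂ cos Δλ, the central angle is δ ≈ 0.711 rad (40.7°).
Interpolate at f = 1/3 with slerp weights a = sin((1−f)δ)/sin δ ≈ 0.699, b = sin(fδ)/sin δ ≈ 0.360.
p = a·p₁ + b·p₂ ≈ (-0.978, 0.160, 0.135); φ = arcsin(p_z) ≈ 7.76°, λ = atan2(p_y, p_x) ≈ 170.70°.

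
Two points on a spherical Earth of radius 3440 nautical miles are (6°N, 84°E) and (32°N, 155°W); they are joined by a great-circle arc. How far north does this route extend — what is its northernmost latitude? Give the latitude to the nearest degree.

≈ 39°N

The great circle lies in the plane with unit normal n̂ = (p₁ × p₂)/|p₁ × p₂|.
Here n̂_z ≈ +0.781; the vertex latitude is φ_max = arccos|n̂_z| ≈ 38.6°.
Check via Clairaut: cos φ_max = |cos φ₁| · sin C = cos(6.0°)·sin(51.8°) ≈ 0.781, again giving ≈ 38.6°.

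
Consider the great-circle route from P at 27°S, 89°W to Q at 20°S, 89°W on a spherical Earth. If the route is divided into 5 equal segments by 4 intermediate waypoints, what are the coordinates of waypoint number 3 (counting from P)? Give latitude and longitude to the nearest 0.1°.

≈ 22.8°S, 89.0°W

Convert each endpoint to a unit vector on the sphere (x = cos φ cos λ, y = cos φ sin λ, z = sin φ).
The central angle between the endpoints is δ = arccos(p₁·p₂) ≈ 0.122 rad (7.0°).
Interpolate at f = 3/5 with slerp weights a = sin((1−f)δ)/sin δ ≈ 0.401, b = sin(fδ)/sin δ ≈ 0.601.
p = a·p₁ + b·p₂ ≈ (0.016, -0.922, -0.388); φ = arcsin(p_z) ≈ -22.80°, λ = atan2(p_y, p_x) ≈ -89.00°.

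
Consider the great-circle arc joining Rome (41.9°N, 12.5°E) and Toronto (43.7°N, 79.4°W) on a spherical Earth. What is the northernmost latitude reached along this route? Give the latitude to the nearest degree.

The great circle lies in the plane with unit normal n̂ = (p₁ × p₂)/|p₁ × p₂|.
Here n̂_z ≈ -0.600; the vertex latitude is φ_max = arccos|n̂_z| ≈ 53.1°.
Check via Clairaut: cos φ_max = |cos φ₁| · sin C = cos(41.9°)·sin(53.7°) ≈ 0.600, again giving ≈ 53.1°.

≈ 53°N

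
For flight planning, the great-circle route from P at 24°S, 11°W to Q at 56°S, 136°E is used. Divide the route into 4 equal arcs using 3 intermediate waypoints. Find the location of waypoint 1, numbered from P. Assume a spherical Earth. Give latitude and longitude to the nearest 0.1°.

≈ 46.3°S, 0.7°W

From cos δ = sin φ₁ sin φ₂ + cos φ₁ cos φ₂ cos Δλ, the central angle is δ ≈ 1.662 rad (95.2°).
Interpolate at f = 1/4 with slerp weights a = sin((1−f)δ)/sin δ ≈ 0.952, b = sin(fδ)/sin δ ≈ 0.405.
p = a·p₁ + b·p₂ ≈ (0.691, -0.008, -0.723); φ = arcsin(p_z) ≈ -46.32°, λ = atan2(p_y, p_x) ≈ -0.70°.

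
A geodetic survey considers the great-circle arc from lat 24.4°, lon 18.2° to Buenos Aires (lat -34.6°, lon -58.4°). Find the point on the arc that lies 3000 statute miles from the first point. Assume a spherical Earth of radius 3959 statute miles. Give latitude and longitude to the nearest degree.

≈ lat -4°, lon -15°

Write both endpoints as unit vectors p₁, p₂ with components (cos φ cos λ, cos φ sin λ, sin φ).
The central angle between the endpoints is δ = arccos(p₁·p₂) ≈ 1.632 rad (93.5°). The total great-circle distance is δ·R ≈ 1.632 × 3959 ≈ 6460 mi, so the target fraction is f = 3000/6460 ≈ 0.464.
Interpolate at f ≈ 0.464 with slerp weights a = sin((1−f)δ)/sin δ ≈ 0.768, b = sin(fδ)/sin δ ≈ 0.689.
p = a·p₁ + b·p₂ ≈ (0.962, -0.264, -0.074); φ = arcsin(p_z) ≈ -4.22°, λ = atan2(p_y, p_x) ≈ -15.36°.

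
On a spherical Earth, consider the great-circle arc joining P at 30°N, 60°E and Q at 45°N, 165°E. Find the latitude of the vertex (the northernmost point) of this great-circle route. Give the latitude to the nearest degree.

The great circle lies in the plane with unit normal n̂ = (p₁ × p₂)/|p₁ × p₂|.
Here n̂_z ≈ +0.603; the vertex latitude is φ_max = arccos|n̂_z| ≈ 52.9°.
Check via Clairaut: cos φ_max = |cos φ₁| · sin C = cos(30.0°)·sin(44.1°) ≈ 0.603, again giving ≈ 52.9°.

≈ 53°N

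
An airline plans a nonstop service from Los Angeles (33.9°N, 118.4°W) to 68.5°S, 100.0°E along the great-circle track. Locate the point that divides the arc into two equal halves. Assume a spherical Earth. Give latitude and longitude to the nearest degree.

The haversine formula gives a central angle δ ≈ 2.430 rad (139.2°) between the endpoints.
Interpolate at f = 1/2 with slerp weights a = sin((1−f)δ)/sin δ ≈ 1.435, b = sin(fδ)/sin δ ≈ 1.435.
p = a·p₁ + b·p₂ ≈ (-0.658, -0.530, -0.535); φ = arcsin(p_z) ≈ -32.34°, λ = atan2(p_y, p_x) ≈ -141.15°.

≈ 32°S, 141°W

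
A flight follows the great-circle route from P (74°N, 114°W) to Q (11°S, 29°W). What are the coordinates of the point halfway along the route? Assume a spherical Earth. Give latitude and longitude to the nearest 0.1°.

≈ (36.5°N, 44.3°W)

Write both endpoints as unit vectors p₁, p₂ with components (cos φ cos λ, cos φ sin λ, sin φ).
The central angle between the endpoints is δ = arccos(p₁·p₂) ≈ 1.731 rad (99.2°).
Interpolate at f = 1/2 with slerp weights a = sin((1−f)δ)/sin δ ≈ 0.771, b = sin(fδ)/sin δ ≈ 0.771.
p = a·p₁ + b·p₂ ≈ (0.576, -0.561, 0.594); φ = arcsin(p_z) ≈ 36.47°, λ = atan2(p_y, p_x) ≈ -44.27°.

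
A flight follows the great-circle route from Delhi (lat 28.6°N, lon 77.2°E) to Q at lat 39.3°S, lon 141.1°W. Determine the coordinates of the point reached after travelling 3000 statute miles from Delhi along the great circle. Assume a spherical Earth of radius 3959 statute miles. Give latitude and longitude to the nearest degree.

≈ lat 3°N, lon 114°E

Convert each endpoint to a unit vector on the sphere (x = cos φ cos λ, y = cos φ sin λ, z = sin φ).
The central angle between the endpoints is δ = arccos(p₁·p₂) ≈ 2.561 rad (146.8°). The total great-circle distance is δ·R ≈ 2.561 × 3959 ≈ 10141 mi, so the target fraction is f = 3000/10141 ≈ 0.296.
Interpolate at f ≈ 0.296 with slerp weights a = sin((1−f)δ)/sin δ ≈ 1.775, b = sin(fδ)/sin δ ≈ 1.254.
p = a·p₁ + b·p₂ ≈ (-0.410, 0.910, 0.056); φ = arcsin(p_z) ≈ 3.18°, λ = atan2(p_y, p_x) ≈ 114.23°.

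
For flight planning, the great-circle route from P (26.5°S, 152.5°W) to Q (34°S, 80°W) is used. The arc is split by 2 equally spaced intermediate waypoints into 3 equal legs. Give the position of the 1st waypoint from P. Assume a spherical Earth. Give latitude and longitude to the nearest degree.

The haversine formula gives a central angle δ ≈ 1.079 rad (61.8°) between the endpoints.
Interpolate at f = 1/3 with slerp weights a = sin((1−f)δ)/sin δ ≈ 0.747, b = sin(fδ)/sin δ ≈ 0.399.
p = a·p₁ + b·p₂ ≈ (-0.536, -0.635, -0.557); φ = arcsin(p_z) ≈ -33.83°, λ = atan2(p_y, p_x) ≈ -130.17°.

≈ (34°S, 130°W)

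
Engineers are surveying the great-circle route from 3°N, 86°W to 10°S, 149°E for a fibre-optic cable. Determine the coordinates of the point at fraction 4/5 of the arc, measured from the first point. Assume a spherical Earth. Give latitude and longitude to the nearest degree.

Write both endpoints as unit vectors p₁, p₂ with components (cos φ cos λ, cos φ sin λ, sin φ).
The central angle between the endpoints is δ = arccos(p₁·p₂) ≈ 2.181 rad (125.0°).
Interpolate at f = 4/5 with slerp weights a = sin((1−f)δ)/sin δ ≈ 0.516, b = sin(fδ)/sin δ ≈ 1.202.
p = a·p₁ + b·p₂ ≈ (-0.979, 0.096, -0.182); φ = arcsin(p_z) ≈ -10.47°, λ = atan2(p_y, p_x) ≈ 174.40°.

≈ 10°S, 174°E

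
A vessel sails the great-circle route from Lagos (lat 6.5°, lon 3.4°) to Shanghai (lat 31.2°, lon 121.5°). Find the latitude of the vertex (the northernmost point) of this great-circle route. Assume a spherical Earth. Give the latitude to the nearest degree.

≈ 37°

The great circle lies in the plane with unit normal n̂ = (p₁ × p₂)/|p₁ × p₂|.
Here n̂_z ≈ +0.798; the vertex latitude is φ_max = arccos|n̂_z| ≈ 37.1°.
Check via Clairaut: cos φ_max = |cos φ₁| · sin C = cos(6.5°)·sin(53.4°) ≈ 0.798, again giving ≈ 37.1°.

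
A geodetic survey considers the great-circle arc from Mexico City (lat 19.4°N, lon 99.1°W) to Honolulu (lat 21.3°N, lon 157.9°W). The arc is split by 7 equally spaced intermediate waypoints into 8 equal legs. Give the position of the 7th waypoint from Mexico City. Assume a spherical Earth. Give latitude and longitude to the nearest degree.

From cos δ = sin φ₁ sin φ₂ + cos φ₁ cos φ₂ cos Δλ, the central angle is δ ≈ 0.957 rad (54.8°).
Interpolate at f = 7/8 with slerp weights a = sin((1−f)δ)/sin δ ≈ 0.146, b = sin(fδ)/sin δ ≈ 0.909.
p = a·p₁ + b·p₂ ≈ (-0.806, -0.455, 0.379); φ = arcsin(p_z) ≈ 22.25°, λ = atan2(p_y, p_x) ≈ -150.59°.

≈ lat 22°N, lon 151°W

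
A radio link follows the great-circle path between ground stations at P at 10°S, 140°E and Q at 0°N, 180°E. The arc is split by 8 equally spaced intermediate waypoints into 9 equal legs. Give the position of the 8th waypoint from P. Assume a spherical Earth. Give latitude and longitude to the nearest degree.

≈ 1°S, 176°E

Convert each endpoint to a unit vector on the sphere (x = cos φ cos λ, y = cos φ sin λ, z = sin φ).
The central angle between the endpoints is δ = arccos(p₁·p₂) ≈ 0.716 rad (41.0°).
Interpolate at f = 8/9 with slerp weights a = sin((1−f)δ)/sin δ ≈ 0.121, b = sin(fδ)/sin δ ≈ 0.905.
p = a·p₁ + b·p₂ ≈ (-0.997, 0.077, -0.021); φ = arcsin(p_z) ≈ -1.20°, λ = atan2(p_y, p_x) ≈ 175.60°.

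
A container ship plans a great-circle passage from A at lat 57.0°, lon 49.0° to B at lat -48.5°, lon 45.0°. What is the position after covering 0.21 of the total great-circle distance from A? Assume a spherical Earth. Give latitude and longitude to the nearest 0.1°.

≈ lat 34.9°, lon 47.7°

From cos δ = sin φ₁ sin φ₂ + cos φ₁ cos φ₂ cos Δλ, the central angle is δ ≈ 1.842 rad (105.6°).
Interpolate at f = 0.21 with slerp weights a = sin((1−f)δ)/sin δ ≈ 1.031, b = sin(fδ)/sin δ ≈ 0.392.
p = a·p₁ + b·p₂ ≈ (0.552, 0.607, 0.571); φ = arcsin(p_z) ≈ 34.85°, λ = atan2(p_y, p_x) ≈ 47.74°.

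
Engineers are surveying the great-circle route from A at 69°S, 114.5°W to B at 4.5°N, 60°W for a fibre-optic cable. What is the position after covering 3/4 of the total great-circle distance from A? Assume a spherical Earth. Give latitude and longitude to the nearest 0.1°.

≈ 15.1°S, 66.2°W

Convert each endpoint to a unit vector on the sphere (x = cos φ cos λ, y = cos φ sin λ, z = sin φ).
The central angle between the endpoints is δ = arccos(p₁·p₂) ≈ 1.436 rad (82.3°).
Interpolate at f = 3/4 with slerp weights a = sin((1−f)δ)/sin δ ≈ 0.355, b = sin(fδ)/sin δ ≈ 0.889.
p = a·p₁ + b·p₂ ≈ (0.390, -0.883, -0.261); φ = arcsin(p_z) ≈ -15.15°, λ = atan2(p_y, p_x) ≈ -66.15°.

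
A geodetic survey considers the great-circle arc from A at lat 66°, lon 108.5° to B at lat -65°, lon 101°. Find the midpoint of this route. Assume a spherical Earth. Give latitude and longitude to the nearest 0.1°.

The haversine formula gives a central angle δ ≈ 2.288 rad (131.1°) between the endpoints.
Interpolate at f = 1/2 with slerp weights a = sin((1−f)δ)/sin δ ≈ 1.208, b = sin(fδ)/sin δ ≈ 1.208.
p = a·p₁ + b·p₂ ≈ (-0.253, 0.967, 0.009); φ = arcsin(p_z) ≈ 0.50°, λ = atan2(p_y, p_x) ≈ 104.68°.

≈ lat 0.5°, lon 104.7°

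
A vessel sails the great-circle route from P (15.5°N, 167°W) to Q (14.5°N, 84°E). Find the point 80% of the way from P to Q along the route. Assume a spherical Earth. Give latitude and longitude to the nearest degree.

≈ (21°N, 105°E)

From cos δ = sin φ₁ sin φ₂ + cos φ₁ cos φ₂ cos Δλ, the central angle is δ ≈ 1.810 rad (103.7°).
Interpolate at f = 0.80 with slerp weights a = sin((1−f)δ)/sin δ ≈ 0.364, b = sin(fδ)/sin δ ≈ 1.022.
p = a·p₁ + b·p₂ ≈ (-0.239, 0.905, 0.353); φ = arcsin(p_z) ≈ 20.68°, λ = atan2(p_y, p_x) ≈ 104.79°.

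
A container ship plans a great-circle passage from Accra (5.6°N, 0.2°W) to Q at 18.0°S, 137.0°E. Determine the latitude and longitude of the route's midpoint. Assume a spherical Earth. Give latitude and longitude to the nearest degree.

Convert each endpoint to a unit vector on the sphere (x = cos φ cos λ, y = cos φ sin λ, z = sin φ).
The central angle between the endpoints is δ = arccos(p₁·p₂) ≈ 2.381 rad (136.4°).
Interpolate at f = 1/2 with slerp weights a = sin((1−f)δ)/sin δ ≈ 1.348, b = sin(fδ)/sin δ ≈ 1.348.
p = a·p₁ + b·p₂ ≈ (0.404, 0.869, -0.285); φ = arcsin(p_z) ≈ -16.55°, λ = atan2(p_y, p_x) ≈ 65.09°.

≈ 17°S, 65°E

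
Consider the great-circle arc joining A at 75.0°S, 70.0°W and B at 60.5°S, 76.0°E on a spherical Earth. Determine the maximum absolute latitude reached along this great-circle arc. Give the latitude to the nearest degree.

≈ 84°S

The great circle lies in the plane with unit normal n̂ = (p₁ × p₂)/|p₁ × p₂|.
Here n̂_z ≈ +0.105; the vertex latitude is φ_max = arccos|n̂_z| ≈ 84.0°.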